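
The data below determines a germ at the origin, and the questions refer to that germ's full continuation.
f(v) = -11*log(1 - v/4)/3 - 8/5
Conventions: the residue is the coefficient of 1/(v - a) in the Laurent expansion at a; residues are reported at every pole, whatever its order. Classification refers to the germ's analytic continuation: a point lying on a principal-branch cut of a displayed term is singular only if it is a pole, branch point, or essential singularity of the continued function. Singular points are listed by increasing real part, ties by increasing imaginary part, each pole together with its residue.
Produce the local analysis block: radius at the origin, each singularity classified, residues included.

Radius of convergence at 0: 4.
At 4: a logarithmic branch point.

Branch term (-11/3)*log(1 - v/(4)): its argument vanishes at v = 4, a logarithmic branch point, modulus 4.
The radius of convergence is the smallest modulus among the singular points: 4.


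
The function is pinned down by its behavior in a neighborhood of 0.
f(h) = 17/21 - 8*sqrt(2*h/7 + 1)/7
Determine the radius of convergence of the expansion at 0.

The radius of convergence is 7/2.

Branch term (-8/7)*sqrt(1 - h/(-7/2)): its argument vanishes at h = -7/2, a square-root branch point, modulus 7/2.
The radius of convergence is the smallest modulus among the singular points: 7/2.


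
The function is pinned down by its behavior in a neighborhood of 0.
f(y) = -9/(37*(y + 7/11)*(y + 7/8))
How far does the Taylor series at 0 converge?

The radius of convergence is 7/11.

Denominator factor (y + 7/11): pole of order 1 at -7/11, modulus 7/11.
Denominator factor (y + 7/8): pole of order 1 at -7/8, modulus 7/8.
The radius of convergence is the smallest modulus among the singular points: 7/11.


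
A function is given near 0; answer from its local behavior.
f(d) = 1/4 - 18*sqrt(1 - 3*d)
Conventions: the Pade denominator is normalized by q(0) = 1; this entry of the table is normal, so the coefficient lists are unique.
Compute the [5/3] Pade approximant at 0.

Taylor coefficients needed (expand at 0): a_0 = -71/4, a_1 = 27, a_2 = 81/4, a_3 = 243/8, a_4 = 3645/64, a_5 = 15309/128, a_6 = 137781/512, a_7 = 649539/1024, a_8 = 25332021/16384.
Write the denominator as Q(d) = 1 + q1*d + q2*d^2 + q3*d^3. Requiring Q*f - P = O(d^9) with deg P <= 5 kills the coefficients of d^6..d^8 in Q*f:
  d^6: a_6 + q1*a_5 + q2*a_4 + q3*a_3 = 0, i.e. 137781/512 + (15309/128)*q1 + (3645/64)*q2 + (243/8)*q3 = 0.
  d^7: a_7 + q1*a_6 + q2*a_5 + q3*a_4 = 0, i.e. 649539/1024 + (137781/512)*q1 + (15309/128)*q2 + (3645/64)*q3 = 0.
  d^8: a_8 + q1*a_7 + q2*a_6 + q3*a_5 = 0, i.e. 25332021/16384 + (649539/1024)*q1 + (137781/512)*q2 + (15309/128)*q3 = 0.
Solving this linear system: q1 = -81/16, q2 = 243/32, q3 = -405/128.
The numerator is Q*f truncated at degree 5: P0 = a_0 = -71/4; P1 = a_1 + q1*a_0 = 7479/64; P2 = a_2 + q1*a_1 + q2*a_0 = -32157/128; P3 = a_3 + q1*a_2 + q2*a_1 + q3*a_0 = 96795/512; P4 = a_4 + q1*a_3 + q2*a_2 + q3*a_1 = -3645/128; P5 = a_5 + q1*a_4 + q2*a_3 + q3*a_2 = -2187/1024.

The Pade approximant has numerator coefficients [-71/4, 7479/64, -32157/128, 96795/512, -3645/128, -2187/1024]; denominator coefficients [1, -81/16, 243/32, -405/128].


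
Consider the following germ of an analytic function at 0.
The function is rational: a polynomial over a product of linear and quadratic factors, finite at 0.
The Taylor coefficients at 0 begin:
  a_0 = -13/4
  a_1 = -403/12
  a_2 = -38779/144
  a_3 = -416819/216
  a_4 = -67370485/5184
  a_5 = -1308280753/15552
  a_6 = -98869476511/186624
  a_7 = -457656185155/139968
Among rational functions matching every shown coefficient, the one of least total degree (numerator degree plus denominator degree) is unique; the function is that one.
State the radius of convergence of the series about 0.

No rational of total degree below 5 reproduces all 8 coefficients; solving the [0/5] Pade equations on them gives f(z) = -39/(2*(z + 3/2)*(z**2 - 11*z + 2)**2), whose expansion matches every shown term.
Denominator factor (z + 3/2): pole of order 1 at -3/2, modulus 3/2.
Denominator factor (z**2 - 11*z + 2)^2: discriminant 113, real irrational roots 11/2 + (1/2)*sqrt(113) and 11/2 - (1/2)*sqrt(113); poles of order 2, moduli 11/2 + (1/2)*sqrt(113) and 11/2 - (1/2)*sqrt(113).
The radius of convergence is the smallest modulus among the singular points: 11/2 - (1/2)*sqrt(113).

The radius of convergence is 11/2 - (1/2)*sqrt(113).


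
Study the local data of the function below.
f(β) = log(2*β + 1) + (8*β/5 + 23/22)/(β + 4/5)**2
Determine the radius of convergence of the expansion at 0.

Denominator factor (β + 4/5)^2: pole of order 2 at -4/5, modulus 4/5.
Branch term (1)*log(1 - β/(-1/2)): its argument vanishes at β = -1/2, a logarithmic branch point, modulus 1/2.
The radius of convergence is the smallest modulus among the singular points: 1/2.

The radius of convergence is 1/2.


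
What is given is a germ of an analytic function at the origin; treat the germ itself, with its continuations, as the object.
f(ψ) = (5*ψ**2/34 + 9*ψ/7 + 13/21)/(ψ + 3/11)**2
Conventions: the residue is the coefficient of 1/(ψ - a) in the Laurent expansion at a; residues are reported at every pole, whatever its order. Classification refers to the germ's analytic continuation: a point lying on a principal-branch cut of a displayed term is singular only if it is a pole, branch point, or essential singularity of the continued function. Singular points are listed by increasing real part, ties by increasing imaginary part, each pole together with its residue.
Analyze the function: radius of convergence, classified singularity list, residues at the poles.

Denominator factor (ψ + 3/11)^2: pole of order 2 at -3/11, modulus 3/11.
The radius of convergence is the smallest modulus among the singular points: 3/11.
At the order-2 pole -3/11 set g(ψ) = (ψ - (-3/11))^2*f(ψ) = 5*ψ**2/34 + 9*ψ/7 + 13/21.
Order-2 pole: residue = g'(a); g'(-3/11) = 1578/1309, so the residue is 1578/1309.

Radius of convergence at 0: 3/11.
At -3/11: a pole of order 2; residue 1578/1309.


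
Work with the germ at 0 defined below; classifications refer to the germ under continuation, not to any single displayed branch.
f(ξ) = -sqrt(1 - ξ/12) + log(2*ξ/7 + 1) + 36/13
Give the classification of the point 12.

The term (-1)*sqrt(1 - ξ/(12)) has argument 1 - 12/(12) = 0 at 12: a square-root (algebraic, two-sheeted) branch point; the remaining terms are analytic or single-valued there.

The point is an algebraic (square-root) branch point.


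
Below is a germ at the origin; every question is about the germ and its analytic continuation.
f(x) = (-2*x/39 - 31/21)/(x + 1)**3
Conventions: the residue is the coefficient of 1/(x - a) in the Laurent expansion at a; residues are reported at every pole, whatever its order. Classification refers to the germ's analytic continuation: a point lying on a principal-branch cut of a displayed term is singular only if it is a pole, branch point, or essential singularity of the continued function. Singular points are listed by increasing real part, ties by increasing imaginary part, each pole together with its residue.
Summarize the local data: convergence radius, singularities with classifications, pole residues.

Denominator factor (x + 1)^3: pole of order 3 at -1, modulus 1.
The radius of convergence is the smallest modulus among the singular points: 1.
At the order-3 pole -1 set g(x) = (x - (-1))^3*f(x) = -2*x/39 - 31/21.
Order-3 pole: residue = g''(a)/2; g''(-1) = 0, so the residue is 0.

Radius of convergence at 0: 1.
At -1: a pole of order 3; residue 0.


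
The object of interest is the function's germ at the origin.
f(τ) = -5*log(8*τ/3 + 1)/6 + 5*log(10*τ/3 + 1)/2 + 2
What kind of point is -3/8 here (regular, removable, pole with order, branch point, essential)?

The point is a logarithmic branch point.

The term (-5/6)*log(1 - τ/(-3/8)) has argument 1 - -3/8/(-3/8) = 0 at -3/8: a logarithmic (infinitely-sheeted) branch point; the remaining terms are analytic or single-valued there.


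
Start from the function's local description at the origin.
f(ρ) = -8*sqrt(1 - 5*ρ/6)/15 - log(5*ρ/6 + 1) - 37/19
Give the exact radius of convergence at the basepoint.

Branch term (-1)*log(1 - ρ/(-6/5)): its argument vanishes at ρ = -6/5, a logarithmic branch point, modulus 6/5.
Branch term (-8/15)*sqrt(1 - ρ/(6/5)): its argument vanishes at ρ = 6/5, a square-root branch point, modulus 6/5.
The radius of convergence is the smallest modulus among the singular points: 6/5.

The radius of convergence is 6/5.


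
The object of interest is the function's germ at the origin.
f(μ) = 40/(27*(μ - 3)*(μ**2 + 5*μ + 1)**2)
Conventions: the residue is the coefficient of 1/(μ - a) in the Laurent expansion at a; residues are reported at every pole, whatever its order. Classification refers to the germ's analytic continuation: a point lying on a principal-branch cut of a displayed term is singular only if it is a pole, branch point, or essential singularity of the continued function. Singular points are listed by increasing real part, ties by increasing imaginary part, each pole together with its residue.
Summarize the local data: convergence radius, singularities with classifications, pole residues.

Radius of convergence at 0: 5/2 - (1/2)*sqrt(21).
At -5/2 - (1/2)*sqrt(21): a pole of order 2; residue -4/3375 - (1276/1488375)*sqrt(21).
At -5/2 + (1/2)*sqrt(21): a pole of order 2; residue -4/3375 + (1276/1488375)*sqrt(21).
At 3: a pole of order 1; residue 8/3375.

Denominator factor (μ - 3): pole of order 1 at 3, modulus 3.
Denominator factor (μ**2 + 5*μ + 1)^2: discriminant 21, real irrational roots -5/2 + (1/2)*sqrt(21) and -5/2 - (1/2)*sqrt(21); poles of order 2, moduli 5/2 - (1/2)*sqrt(21) and 5/2 + (1/2)*sqrt(21).
The radius of convergence is the smallest modulus among the singular points: 5/2 - (1/2)*sqrt(21).
The factor μ**2 + 5*μ + 1 splits as (μ - a)(μ - a') with a = -5/2 - (1/2)*sqrt(21), a' = -5/2 + (1/2)*sqrt(21). At the order-2 pole a set g(μ) = (μ - a)^2*f(μ) = [40/(27*(μ - 3))] / (μ - a')^2.
Order-2 pole: residue = g'(a); g'(-5/2 - (1/2)*sqrt(21)) = -4/3375 - (1276/1488375)*sqrt(21), so the residue is -4/3375 - (1276/1488375)*sqrt(21).
The factor μ**2 + 5*μ + 1 splits as (μ - a)(μ - a') with a = -5/2 + (1/2)*sqrt(21), a' = -5/2 - (1/2)*sqrt(21). At the order-2 pole a set g(μ) = (μ - a)^2*f(μ) = [40/(27*(μ - 3))] / (μ - a')^2.
Order-2 pole: residue = g'(a); g'(-5/2 + (1/2)*sqrt(21)) = -4/3375 + (1276/1488375)*sqrt(21), so the residue is -4/3375 + (1276/1488375)*sqrt(21).
At the order-1 pole 3 set g(μ) = (μ - (3))*f(μ) = 40/(27*(μ**2 + 5*μ + 1)**2).
Simple pole: residue = g(a) at a = 3, which is 8/3375.
List the singular points by increasing real part (a conjugate pair: the negative imaginary part first).


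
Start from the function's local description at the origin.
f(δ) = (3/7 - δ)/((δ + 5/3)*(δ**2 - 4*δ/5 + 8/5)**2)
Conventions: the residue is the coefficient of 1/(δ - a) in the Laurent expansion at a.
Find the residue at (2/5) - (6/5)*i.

The factor δ**2 - 4*δ/5 + 8/5 splits as (δ - a)(δ - a') with a = (2/5) - (6/5)*i, a' = (2/5) + (6/5)*i. At the order-2 pole a set g(δ) = (δ - a)^2*f(δ) = [(3/7 - δ)/(δ + 5/3)] / (δ - a')^2.
Order-2 pole: residue = g'(a); g'((2/5) - (6/5)*i) = (-14850/462343) + (2707475/133154784)*i, so the residue is (-14850/462343) + (2707475/133154784)*i.

The residue is (-14850/462343) + (2707475/133154784)*i.


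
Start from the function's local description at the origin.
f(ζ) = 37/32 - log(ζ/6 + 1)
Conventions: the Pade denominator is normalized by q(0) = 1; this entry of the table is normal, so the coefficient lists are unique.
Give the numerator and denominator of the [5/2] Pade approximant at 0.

Taylor coefficients needed (expand at 0): a_0 = 37/32, a_1 = -1/6, a_2 = 1/72, a_3 = -1/648, a_4 = 1/5184, a_5 = -1/38880, a_6 = 1/279936, a_7 = -1/1959552.
Write the denominator as Q(ζ) = 1 + q1*ζ + q2*ζ^2. Requiring Q*f - P = O(ζ^8) with deg P <= 5 kills the coefficients of ζ^6..ζ^7 in Q*f:
  ζ^6: a_6 + q1*a_5 + q2*a_4 = 0, i.e. 1/279936 + (-1/38880)*q1 + (1/5184)*q2 = 0.
  ζ^7: a_7 + q1*a_6 + q2*a_5 = 0, i.e. -1/1959552 + (1/279936)*q1 + (-1/38880)*q2 = 0.
Solving this linear system: q1 = 5/21, q2 = 5/378.
The numerator is Q*f truncated at degree 5: P0 = a_0 = 37/32; P1 = a_1 + q1*a_0 = 73/672; P2 = a_2 + q1*a_1 + q2*a_0 = -127/12096; P3 = a_3 + q1*a_2 + q2*a_1 = -1/2268; P4 = a_4 + q1*a_3 + q2*a_2 = 1/108864; P5 = a_5 + q1*a_4 + q2*a_3 = -1/4898880.

The Pade approximant has numerator coefficients [37/32, 73/672, -127/12096, -1/2268, 1/108864, -1/4898880]; denominator coefficients [1, 5/21, 5/378].


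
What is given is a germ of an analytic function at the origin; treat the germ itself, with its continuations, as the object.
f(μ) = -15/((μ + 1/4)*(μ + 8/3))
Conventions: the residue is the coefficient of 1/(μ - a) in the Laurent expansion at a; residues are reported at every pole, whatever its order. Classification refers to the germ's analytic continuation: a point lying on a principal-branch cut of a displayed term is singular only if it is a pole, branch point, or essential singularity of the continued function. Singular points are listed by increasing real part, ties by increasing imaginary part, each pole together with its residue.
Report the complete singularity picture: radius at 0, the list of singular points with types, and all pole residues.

Denominator factor (μ + 8/3): pole of order 1 at -8/3, modulus 8/3.
Denominator factor (μ + 1/4): pole of order 1 at -1/4, modulus 1/4.
The radius of convergence is the smallest modulus among the singular points: 1/4.
At the order-1 pole -8/3 set g(μ) = (μ - (-8/3))*f(μ) = -15/(μ + 1/4).
Simple pole: residue = g(a) at a = -8/3, which is 180/29.
At the order-1 pole -1/4 set g(μ) = (μ - (-1/4))*f(μ) = -15/(μ + 8/3).
Simple pole: residue = g(a) at a = -1/4, which is -180/29.
List the singular points by increasing real part (a conjugate pair: the negative imaginary part first).

Radius of convergence at 0: 1/4.
At -8/3: a pole of order 1; residue 180/29.
At -1/4: a pole of order 1; residue -180/29.


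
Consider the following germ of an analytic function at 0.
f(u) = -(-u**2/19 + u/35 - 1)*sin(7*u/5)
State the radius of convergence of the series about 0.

The radius of convergence is infinite.

The factor -sin(7*u/5) is entire and contributes no finite singular point.
The polynomial part has no poles.
No finite singular points: the Taylor series at 0 converges everywhere.


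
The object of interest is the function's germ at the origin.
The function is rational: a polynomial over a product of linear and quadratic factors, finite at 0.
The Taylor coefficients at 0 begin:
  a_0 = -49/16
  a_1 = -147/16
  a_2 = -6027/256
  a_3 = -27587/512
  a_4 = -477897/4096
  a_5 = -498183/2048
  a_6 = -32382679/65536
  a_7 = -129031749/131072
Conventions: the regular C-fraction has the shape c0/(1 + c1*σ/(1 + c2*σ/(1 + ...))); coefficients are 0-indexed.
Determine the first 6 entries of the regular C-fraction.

Taylor coefficients (read off): a_0 = -49/16, a_1 = -147/16, a_2 = -6027/256, a_3 = -27587/512, a_4 = -477897/4096, a_5 = -498183/2048.
c0 = a_0 = -49/16. Peel one level at a time: if S = 1 + c*σ/S' with S'(0) = 1, then c is the σ-coefficient of S and S' = c*σ/(S - 1).
S_1 = c0/f = 1 + (-3)*σ + (21/16)*σ^2 + ...; c1 = -3.
S_2 = c1*σ/(S_1 - 1) = 1 + (7/16)*σ + (539/768)*σ^2 + ...; c2 = 7/16.
S_3 = c2*σ/(S_2 - 1) = 1 + (-77/48)*σ + (49/36)*σ^2 + ...; c3 = -77/48.
S_4 = c3*σ/(S_3 - 1) = 1 + (28/33)*σ + (-98/363)*σ^2 + ...; c4 = 28/33.
S_5 = c4*σ/(S_4 - 1) = 1 + (7/22)*σ + ...; c5 = 7/22.

The regular C-fraction coefficients are [-49/16, -3, 7/16, -77/48, 28/33, 7/22].


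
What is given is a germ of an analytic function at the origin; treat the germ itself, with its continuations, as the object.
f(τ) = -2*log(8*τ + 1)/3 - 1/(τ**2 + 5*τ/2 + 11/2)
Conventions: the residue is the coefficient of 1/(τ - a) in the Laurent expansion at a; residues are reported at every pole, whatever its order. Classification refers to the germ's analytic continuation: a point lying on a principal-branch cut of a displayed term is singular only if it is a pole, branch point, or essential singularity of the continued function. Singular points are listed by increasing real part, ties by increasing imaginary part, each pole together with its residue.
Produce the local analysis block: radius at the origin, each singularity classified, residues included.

Radius of convergence at 0: 1/8.
At (-5/4) - ((3/4)*sqrt(7))*i: a pole of order 1; residue -((2/21)*sqrt(7))*i.
At (-5/4) + ((3/4)*sqrt(7))*i: a pole of order 1; residue ((2/21)*sqrt(7))*i.
At -1/8: a logarithmic branch point.

Denominator factor (τ**2 + 5*τ/2 + 11/2): discriminant -63/4, complex-conjugate roots (-5/4) + ((3/4)*sqrt(7))*i and (-5/4) - ((3/4)*sqrt(7))*i; poles of order 1, moduli (1/2)*sqrt(22) and (1/2)*sqrt(22).
Branch term (-2/3)*log(1 - τ/(-1/8)): its argument vanishes at τ = -1/8, a logarithmic branch point, modulus 1/8.
The radius of convergence is the smallest modulus among the singular points: 1/8.
The branch term is analytic at (-5/4) - ((3/4)*sqrt(7))*i and contributes nothing to the residue; only the rational part matters.
The factor τ**2 + 5*τ/2 + 11/2 splits as (τ - a)(τ - a') with a = (-5/4) - ((3/4)*sqrt(7))*i, a' = (-5/4) + ((3/4)*sqrt(7))*i. At the order-1 pole a set g(τ) = (τ - a)*(rational part) = [-1] / (τ - a').
Simple pole: residue = g(a) at a = (-5/4) - ((3/4)*sqrt(7))*i, which is -((2/21)*sqrt(7))*i.
The branch term is analytic at (-5/4) + ((3/4)*sqrt(7))*i and contributes nothing to the residue; only the rational part matters.
The factor τ**2 + 5*τ/2 + 11/2 splits as (τ - a)(τ - a') with a = (-5/4) + ((3/4)*sqrt(7))*i, a' = (-5/4) - ((3/4)*sqrt(7))*i. At the order-1 pole a set g(τ) = (τ - a)*(rational part) = [-1] / (τ - a').
Simple pole: residue = g(a) at a = (-5/4) + ((3/4)*sqrt(7))*i, which is ((2/21)*sqrt(7))*i.
List the singular points by increasing real part (a conjugate pair: the negative imaginary part first).


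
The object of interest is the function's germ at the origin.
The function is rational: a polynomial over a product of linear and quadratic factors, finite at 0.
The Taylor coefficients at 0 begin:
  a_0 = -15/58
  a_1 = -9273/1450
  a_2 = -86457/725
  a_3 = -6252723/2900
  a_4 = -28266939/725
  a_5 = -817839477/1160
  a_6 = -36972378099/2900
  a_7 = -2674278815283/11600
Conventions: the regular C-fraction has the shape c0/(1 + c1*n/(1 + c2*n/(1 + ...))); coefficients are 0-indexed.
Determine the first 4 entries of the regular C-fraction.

The regular C-fraction coefficients are [-15/58, -3091/125, 2349531/386375, -25236144625/14524800642].

Taylor coefficients (read off): a_0 = -15/58, a_1 = -9273/1450, a_2 = -86457/725, a_3 = -6252723/2900.
c0 = a_0 = -15/58. Peel one level at a time: if S = 1 + c*n/S' with S'(0) = 1, then c is the n-coefficient of S and S' = c*n/(S - 1).
S_1 = c0/f = 1 + (-3091/125)*n + (2349531/15625)*n^2 + ...; c1 = -3091/125.
S_2 = c1*n/(S_1 - 1) = 1 + (2349531/386375)*n + (201889157/19108562)*n^2 + ...; c2 = 2349531/386375.
S_3 = c2*n/(S_2 - 1) = 1 + (-25236144625/14524800642)*n + ...; c3 = -25236144625/14524800642.


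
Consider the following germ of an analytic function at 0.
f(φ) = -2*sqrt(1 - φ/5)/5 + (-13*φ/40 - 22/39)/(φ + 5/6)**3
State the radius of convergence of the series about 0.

The radius of convergence is 5/6.

Denominator factor (φ + 5/6)^3: pole of order 3 at -5/6, modulus 5/6.
Branch term (-2/5)*sqrt(1 - φ/(5)): its argument vanishes at φ = 5, a square-root branch point, modulus 5.
The radius of convergence is the smallest modulus among the singular points: 5/6.


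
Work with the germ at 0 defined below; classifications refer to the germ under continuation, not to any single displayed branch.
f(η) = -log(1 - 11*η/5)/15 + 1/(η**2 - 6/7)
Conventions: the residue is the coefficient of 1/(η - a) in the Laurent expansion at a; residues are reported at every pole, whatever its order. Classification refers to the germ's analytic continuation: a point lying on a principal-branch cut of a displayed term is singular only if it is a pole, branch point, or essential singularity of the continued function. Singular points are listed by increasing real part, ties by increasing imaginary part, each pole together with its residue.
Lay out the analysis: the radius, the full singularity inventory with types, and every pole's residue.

Denominator factor (η**2 - 6/7): discriminant 24/7, real irrational roots (1/7)*sqrt(42) and -(1/7)*sqrt(42); poles of order 1, moduli (1/7)*sqrt(42) and (1/7)*sqrt(42).
Branch term (-1/15)*log(1 - η/(5/11)): its argument vanishes at η = 5/11, a logarithmic branch point, modulus 5/11.
The radius of convergence is the smallest modulus among the singular points: 5/11.
The branch term is analytic at -(1/7)*sqrt(42) and contributes nothing to the residue; only the rational part matters.
The factor η**2 - 6/7 splits as (η - a)(η - a') with a = -(1/7)*sqrt(42), a' = (1/7)*sqrt(42). At the order-1 pole a set g(η) = (η - a)*(rational part) = [1] / (η - a').
Simple pole: residue = g(a) at a = -(1/7)*sqrt(42), which is -(1/12)*sqrt(42).
The branch term is analytic at (1/7)*sqrt(42) and contributes nothing to the residue; only the rational part matters.
The factor η**2 - 6/7 splits as (η - a)(η - a') with a = (1/7)*sqrt(42), a' = -(1/7)*sqrt(42). At the order-1 pole a set g(η) = (η - a)*(rational part) = [1] / (η - a').
Simple pole: residue = g(a) at a = (1/7)*sqrt(42), which is (1/12)*sqrt(42).
List the singular points by increasing real part (a conjugate pair: the negative imaginary part first).

Radius of convergence at 0: 5/11.
At -(1/7)*sqrt(42): a pole of order 1; residue -(1/12)*sqrt(42).
At 5/11: a logarithmic branch point.
At (1/7)*sqrt(42): a pole of order 1; residue (1/12)*sqrt(42).


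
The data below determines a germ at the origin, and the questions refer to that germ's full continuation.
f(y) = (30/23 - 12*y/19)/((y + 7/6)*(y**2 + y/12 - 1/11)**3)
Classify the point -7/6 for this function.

The point is a pole of order 1.

The denominator factor y + 7/6 vanishes at -7/6 and appears to the power 1; the numerator there equals 892/437, nonzero, and no other factor vanishes.
Hence a pole whose order is the multiplicity, 1.


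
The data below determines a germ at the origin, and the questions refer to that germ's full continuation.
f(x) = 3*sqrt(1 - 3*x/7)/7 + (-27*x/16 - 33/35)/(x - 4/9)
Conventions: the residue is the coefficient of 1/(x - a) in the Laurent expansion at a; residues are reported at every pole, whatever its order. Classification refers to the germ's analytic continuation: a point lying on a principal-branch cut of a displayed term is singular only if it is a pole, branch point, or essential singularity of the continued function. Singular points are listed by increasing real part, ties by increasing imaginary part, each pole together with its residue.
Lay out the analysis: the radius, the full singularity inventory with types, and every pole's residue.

Radius of convergence at 0: 4/9.
At 4/9: a pole of order 1; residue -237/140.
At 7/3: an algebraic (square-root) branch point.

Denominator factor (x - 4/9): pole of order 1 at 4/9, modulus 4/9.
Branch term (3/7)*sqrt(1 - x/(7/3)): its argument vanishes at x = 7/3, a square-root branch point, modulus 7/3.
The radius of convergence is the smallest modulus among the singular points: 4/9.
The branch term is analytic at 4/9 and contributes nothing to the residue; only the rational part matters.
At the order-1 pole 4/9 set g(x) = (x - (4/9))*(rational part) = -27*x/16 - 33/35.
Simple pole: residue = g(a) at a = 4/9, which is -237/140.
List the singular points by increasing real part (a conjugate pair: the negative imaginary part first).


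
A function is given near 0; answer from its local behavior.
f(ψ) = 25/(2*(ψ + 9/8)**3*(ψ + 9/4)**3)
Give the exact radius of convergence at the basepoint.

Denominator factor (ψ + 9/4)^3: pole of order 3 at -9/4, modulus 9/4.
Denominator factor (ψ + 9/8)^3: pole of order 3 at -9/8, modulus 9/8.
The radius of convergence is the smallest modulus among the singular points: 9/8.

The radius of convergence is 9/8.


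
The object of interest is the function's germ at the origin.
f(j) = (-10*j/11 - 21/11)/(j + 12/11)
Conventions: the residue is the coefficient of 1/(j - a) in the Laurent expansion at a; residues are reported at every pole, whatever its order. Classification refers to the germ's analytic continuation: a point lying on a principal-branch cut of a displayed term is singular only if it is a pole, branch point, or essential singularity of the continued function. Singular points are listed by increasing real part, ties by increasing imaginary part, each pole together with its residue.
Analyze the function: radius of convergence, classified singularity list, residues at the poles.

Denominator factor (j + 12/11): pole of order 1 at -12/11, modulus 12/11.
The radius of convergence is the smallest modulus among the singular points: 12/11.
At the order-1 pole -12/11 set g(j) = (j - (-12/11))*f(j) = -10*j/11 - 21/11.
Simple pole: residue = g(a) at a = -12/11, which is -111/121.

Radius of convergence at 0: 12/11.
At -12/11: a pole of order 1; residue -111/121.


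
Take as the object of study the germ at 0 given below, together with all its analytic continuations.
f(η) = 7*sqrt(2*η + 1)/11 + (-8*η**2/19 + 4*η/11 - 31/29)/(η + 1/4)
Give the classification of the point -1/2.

The term (7/11)*sqrt(1 - η/(-1/2)) has argument 1 - -1/2/(-1/2) = 0 at -1/2: a square-root (algebraic, two-sheeted) branch point; the remaining terms are analytic or single-valued there.

The point is an algebraic (square-root) branch point.


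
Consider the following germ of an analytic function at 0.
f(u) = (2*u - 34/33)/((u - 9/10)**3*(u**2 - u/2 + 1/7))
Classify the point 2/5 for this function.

Denominator factors: u**2 - u/2 + 1/7 = 18/175 at u = 2/5; u - 9/10 = -1/2 at u = 2/5 — none vanishes.
So the germ continues analytically to 2/5.

The point is a regular point.


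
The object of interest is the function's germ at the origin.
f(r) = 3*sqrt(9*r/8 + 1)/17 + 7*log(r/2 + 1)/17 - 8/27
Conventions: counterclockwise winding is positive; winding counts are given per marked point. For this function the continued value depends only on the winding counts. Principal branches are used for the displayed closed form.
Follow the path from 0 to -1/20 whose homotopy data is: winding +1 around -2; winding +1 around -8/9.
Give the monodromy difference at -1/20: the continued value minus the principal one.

Continued minus principal equals (-(3/340)*sqrt(1510)) + ((14/17)*pi)*i.

The rational part is single-valued and drops out of the difference; each branch term changes only by its own monodromy.
(3/17)*sqrt(1 - r/(-8/9)): winding +1 is odd, the square root flips sign, contributing -2*(3/17)*sqrt(1 - (-1/20)/(-8/9)) = -2*(3/17)*sqrt(151/160) = -(3/340)*sqrt(1510).
(7/17)*log(1 - r/(-2)): each positive loop around -2 adds 2*pi*i to the log, so winding +1 contributes (7/17)*(1)*2*pi*i = (14/17)*pi*i.
Summing the contributions at r = -1/20 gives (-(3/340)*sqrt(1510)) + ((14/17)*pi)*i.


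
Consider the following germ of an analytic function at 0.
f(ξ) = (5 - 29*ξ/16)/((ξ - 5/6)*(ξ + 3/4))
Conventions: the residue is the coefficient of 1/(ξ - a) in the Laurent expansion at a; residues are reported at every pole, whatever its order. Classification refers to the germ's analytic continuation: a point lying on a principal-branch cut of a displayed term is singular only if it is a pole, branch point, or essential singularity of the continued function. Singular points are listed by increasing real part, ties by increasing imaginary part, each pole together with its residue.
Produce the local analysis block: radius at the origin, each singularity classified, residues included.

Radius of convergence at 0: 3/4.
At -3/4: a pole of order 1; residue -1221/304.
At 5/6: a pole of order 1; residue 335/152.

Denominator factor (ξ + 3/4): pole of order 1 at -3/4, modulus 3/4.
Denominator factor (ξ - 5/6): pole of order 1 at 5/6, modulus 5/6.
The radius of convergence is the smallest modulus among the singular points: 3/4.
At the order-1 pole -3/4 set g(ξ) = (ξ - (-3/4))*f(ξ) = (5 - 29*ξ/16)/(ξ - 5/6).
Simple pole: residue = g(a) at a = -3/4, which is -1221/304.
At the order-1 pole 5/6 set g(ξ) = (ξ - (5/6))*f(ξ) = (5 - 29*ξ/16)/(ξ + 3/4).
Simple pole: residue = g(a) at a = 5/6, which is 335/152.
List the singular points by increasing real part (a conjugate pair: the negative imaginary part first).


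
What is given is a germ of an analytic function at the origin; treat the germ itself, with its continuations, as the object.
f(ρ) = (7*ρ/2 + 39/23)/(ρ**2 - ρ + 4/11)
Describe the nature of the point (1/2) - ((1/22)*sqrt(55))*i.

The point is a pole of order 1.

The denominator factor ρ**2 - ρ + 4/11 vanishes at (1/2) - ((1/22)*sqrt(55))*i and appears to the power 1; the numerator there equals (317/92) - ((7/44)*sqrt(55))*i, nonzero, and no other factor vanishes.
Hence a pole whose order is the multiplicity, 1.


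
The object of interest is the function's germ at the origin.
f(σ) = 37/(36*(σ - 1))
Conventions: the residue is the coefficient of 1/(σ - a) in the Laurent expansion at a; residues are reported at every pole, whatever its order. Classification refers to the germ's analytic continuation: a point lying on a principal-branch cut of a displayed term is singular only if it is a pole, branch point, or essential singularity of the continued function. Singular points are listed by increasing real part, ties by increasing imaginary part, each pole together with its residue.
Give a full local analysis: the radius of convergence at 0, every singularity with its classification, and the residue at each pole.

Radius of convergence at 0: 1.
At 1: a pole of order 1; residue 37/36.

Denominator factor (σ - 1): pole of order 1 at 1, modulus 1.
The radius of convergence is the smallest modulus among the singular points: 1.
At the order-1 pole 1 set g(σ) = (σ - (1))*f(σ) = 37/36.
Simple pole: residue = g(a) at a = 1, which is 37/36.


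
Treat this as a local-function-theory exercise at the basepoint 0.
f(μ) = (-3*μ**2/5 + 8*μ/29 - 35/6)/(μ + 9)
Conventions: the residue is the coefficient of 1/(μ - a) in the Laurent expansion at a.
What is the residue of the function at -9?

At the order-1 pole -9 set g(μ) = (μ - (-9))*f(μ) = -3*μ**2/5 + 8*μ/29 - 35/6.
Simple pole: residue = g(a) at a = -9, which is -49517/870.

The residue is -49517/870.


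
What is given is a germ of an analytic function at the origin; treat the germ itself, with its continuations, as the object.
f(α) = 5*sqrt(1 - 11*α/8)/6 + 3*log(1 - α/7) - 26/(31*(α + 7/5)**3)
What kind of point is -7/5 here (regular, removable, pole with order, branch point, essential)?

The denominator factor α + 7/5 vanishes at -7/5 and appears to the power 3; the numerator there equals -26/31, nonzero, and no other factor vanishes.
The branch terms are analytic at this point.
Hence a pole whose order is the multiplicity, 3.

The point is a pole of order 3.


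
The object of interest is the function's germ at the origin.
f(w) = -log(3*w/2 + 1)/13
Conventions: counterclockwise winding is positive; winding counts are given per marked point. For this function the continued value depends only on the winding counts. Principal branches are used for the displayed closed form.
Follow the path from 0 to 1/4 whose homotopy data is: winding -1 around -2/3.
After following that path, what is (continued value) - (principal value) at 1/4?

The rational part is single-valued and drops out of the difference; each branch term changes only by its own monodromy.
(-1/13)*log(1 - w/(-2/3)): each positive loop around -2/3 adds 2*pi*i to the log, so winding -1 contributes (-1/13)*(-1)*2*pi*i = (2/13)*pi*i.
Summing the contributions at w = 1/4 gives (2/13)*pi*i.

Continued minus principal equals (2/13)*pi*i.


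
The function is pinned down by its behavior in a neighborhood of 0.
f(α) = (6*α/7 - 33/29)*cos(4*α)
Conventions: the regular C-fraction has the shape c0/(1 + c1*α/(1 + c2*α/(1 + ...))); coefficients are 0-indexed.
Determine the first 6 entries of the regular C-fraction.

The regular C-fraction coefficients are [-33/29, 58/77, -25398/2233, 308/29, 22330/38097, 490216/2933469].

Taylor coefficients (expand at 0): a_0 = -33/29, a_1 = 6/7, a_2 = 264/29, a_3 = -48/7, a_4 = -352/29, a_5 = 64/7.
c0 = a_0 = -33/29. Peel one level at a time: if S = 1 + c*α/S' with S'(0) = 1, then c is the α-coefficient of S and S' = c*α/(S - 1).
S_1 = c0/f = 1 + (58/77)*α + (50796/5929)*α^2 + ...; c1 = 58/77.
S_2 = c1*α/(S_1 - 1) = 1 + (-25398/2233)*α + (101592/841)*α^2 + ...; c2 = -25398/2233.
S_3 = c2*α/(S_2 - 1) = 1 + (308/29)*α + (-237160/38097)*α^2 + ...; c3 = 308/29.
S_4 = c3*α/(S_3 - 1) = 1 + (22330/38097)*α + (-142162640/1451381409)*α^2 + ...; c4 = 22330/38097.
S_5 = c4*α/(S_4 - 1) = 1 + (490216/2933469)*α + ...; c5 = 490216/2933469.


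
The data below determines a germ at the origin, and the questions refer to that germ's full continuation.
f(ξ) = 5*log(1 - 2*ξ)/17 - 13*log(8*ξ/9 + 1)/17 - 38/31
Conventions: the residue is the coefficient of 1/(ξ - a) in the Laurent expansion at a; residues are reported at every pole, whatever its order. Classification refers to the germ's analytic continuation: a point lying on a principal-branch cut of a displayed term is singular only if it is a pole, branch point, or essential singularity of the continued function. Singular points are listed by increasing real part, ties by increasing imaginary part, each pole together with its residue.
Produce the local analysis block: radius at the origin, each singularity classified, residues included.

Radius of convergence at 0: 1/2.
At -9/8: a logarithmic branch point.
At 1/2: a logarithmic branch point.

Branch term (-13/17)*log(1 - ξ/(-9/8)): its argument vanishes at ξ = -9/8, a logarithmic branch point, modulus 9/8.
Branch term (5/17)*log(1 - ξ/(1/2)): its argument vanishes at ξ = 1/2, a logarithmic branch point, modulus 1/2.
The radius of convergence is the smallest modulus among the singular points: 1/2.
List the singular points by increasing real part (a conjugate pair: the negative imaginary part first).


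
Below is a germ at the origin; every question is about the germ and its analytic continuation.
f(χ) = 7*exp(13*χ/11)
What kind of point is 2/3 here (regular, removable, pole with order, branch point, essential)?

There is no denominator, hence no pole anywhere.
The factor exp(13*χ/11) is entire.
So the germ continues analytically to 2/3.

The point is a regular point.


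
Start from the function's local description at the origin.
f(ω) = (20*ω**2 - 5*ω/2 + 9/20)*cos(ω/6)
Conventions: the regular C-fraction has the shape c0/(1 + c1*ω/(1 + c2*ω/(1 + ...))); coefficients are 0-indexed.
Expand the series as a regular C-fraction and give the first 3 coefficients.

Taylor coefficients (expand at 0): a_0 = 9/20, a_1 = -5/2, a_2 = 3199/160.
c0 = a_0 = 9/20. Peel one level at a time: if S = 1 + c*ω/S' with S'(0) = 1, then c is the ω-coefficient of S and S' = c*ω/(S - 1).
S_1 = c0/f = 1 + (50/9)*ω + (-8791/648)*ω^2 + ...; c1 = 50/9.
S_2 = c1*ω/(S_1 - 1) = 1 + (8791/3600)*ω + ...; c2 = 8791/3600.

The regular C-fraction coefficients are [9/20, 50/9, 8791/3600].


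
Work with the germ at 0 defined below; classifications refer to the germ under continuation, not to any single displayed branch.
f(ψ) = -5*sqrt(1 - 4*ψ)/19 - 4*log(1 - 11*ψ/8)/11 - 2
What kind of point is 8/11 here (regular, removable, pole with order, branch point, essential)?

The term (-4/11)*log(1 - ψ/(8/11)) has argument 1 - 8/11/(8/11) = 0 at 8/11: a logarithmic (infinitely-sheeted) branch point; the remaining terms are analytic or single-valued there.

The point is a logarithmic branch point.


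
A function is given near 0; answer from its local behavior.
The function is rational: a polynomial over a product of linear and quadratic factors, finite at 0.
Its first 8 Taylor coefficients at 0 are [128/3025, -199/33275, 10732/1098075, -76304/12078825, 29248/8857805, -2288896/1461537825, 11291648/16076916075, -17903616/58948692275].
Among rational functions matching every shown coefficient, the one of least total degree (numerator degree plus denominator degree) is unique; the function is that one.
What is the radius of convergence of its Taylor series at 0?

No rational of total degree below 4 reproduces all 8 coefficients; solving the [2/2] Pade equations on them gives f(h) = (h**2/12 + 3*h/16 + 8/25)/(h + 11/4)**2, whose expansion matches every shown term.
Denominator factor (h + 11/4)^2: pole of order 2 at -11/4, modulus 11/4.
The radius of convergence is the smallest modulus among the singular points: 11/4.

The radius of convergence is 11/4.


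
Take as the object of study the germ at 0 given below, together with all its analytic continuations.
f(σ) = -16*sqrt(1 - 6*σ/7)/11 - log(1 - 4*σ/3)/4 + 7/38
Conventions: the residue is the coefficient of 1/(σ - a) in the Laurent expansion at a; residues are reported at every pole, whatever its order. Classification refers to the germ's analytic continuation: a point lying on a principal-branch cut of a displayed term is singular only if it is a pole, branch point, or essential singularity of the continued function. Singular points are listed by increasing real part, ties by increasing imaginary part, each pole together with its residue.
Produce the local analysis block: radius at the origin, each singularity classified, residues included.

Branch term (-16/11)*sqrt(1 - σ/(7/6)): its argument vanishes at σ = 7/6, a square-root branch point, modulus 7/6.
Branch term (-1/4)*log(1 - σ/(3/4)): its argument vanishes at σ = 3/4, a logarithmic branch point, modulus 3/4.
The radius of convergence is the smallest modulus among the singular points: 3/4.
List the singular points by increasing real part (a conjugate pair: the negative imaginary part first).

Radius of convergence at 0: 3/4.
At 3/4: a logarithmic branch point.
At 7/6: an algebraic (square-root) branch point.


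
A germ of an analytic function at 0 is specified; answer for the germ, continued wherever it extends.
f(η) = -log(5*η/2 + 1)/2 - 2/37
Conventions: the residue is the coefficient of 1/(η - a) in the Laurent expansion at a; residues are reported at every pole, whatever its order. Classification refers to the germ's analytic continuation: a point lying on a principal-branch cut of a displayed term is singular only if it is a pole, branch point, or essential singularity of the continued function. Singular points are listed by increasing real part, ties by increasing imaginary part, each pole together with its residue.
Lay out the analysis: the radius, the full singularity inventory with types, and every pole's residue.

Radius of convergence at 0: 2/5.
At -2/5: a logarithmic branch point.

Branch term (-1/2)*log(1 - η/(-2/5)): its argument vanishes at η = -2/5, a logarithmic branch point, modulus 2/5.
The radius of convergence is the smallest modulus among the singular points: 2/5.


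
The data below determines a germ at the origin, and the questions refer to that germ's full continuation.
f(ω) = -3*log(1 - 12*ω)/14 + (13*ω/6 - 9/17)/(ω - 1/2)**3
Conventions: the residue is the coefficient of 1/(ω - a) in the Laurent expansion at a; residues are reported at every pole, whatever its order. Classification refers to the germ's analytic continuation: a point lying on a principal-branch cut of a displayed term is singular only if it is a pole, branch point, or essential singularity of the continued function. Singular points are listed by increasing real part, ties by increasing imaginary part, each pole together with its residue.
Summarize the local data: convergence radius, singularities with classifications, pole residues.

Denominator factor (ω - 1/2)^3: pole of order 3 at 1/2, modulus 1/2.
Branch term (-3/14)*log(1 - ω/(1/12)): its argument vanishes at ω = 1/12, a logarithmic branch point, modulus 1/12.
The radius of convergence is the smallest modulus among the singular points: 1/12.
The branch term is analytic at 1/2 and contributes nothing to the residue; only the rational part matters.
At the order-3 pole 1/2 set g(ω) = (ω - (1/2))^3*(rational part) = 13*ω/6 - 9/17.
Order-3 pole: residue = g''(a)/2; g''(1/2) = 0, so the residue is 0.
List the singular points by increasing real part (a conjugate pair: the negative imaginary part first).

Radius of convergence at 0: 1/12.
At 1/12: a logarithmic branch point.
At 1/2: a pole of order 3; residue 0.
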